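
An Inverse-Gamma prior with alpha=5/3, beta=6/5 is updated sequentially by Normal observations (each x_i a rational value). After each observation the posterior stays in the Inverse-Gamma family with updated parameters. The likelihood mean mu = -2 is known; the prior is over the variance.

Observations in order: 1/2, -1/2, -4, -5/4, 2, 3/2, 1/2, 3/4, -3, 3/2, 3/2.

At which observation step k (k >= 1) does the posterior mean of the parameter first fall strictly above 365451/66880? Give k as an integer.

k = 6

obs 1: x=1/2 → posterior Inverse-Gamma(13/6, 173/40)
obs 2: x=-1/2 → posterior Inverse-Gamma(8/3, 109/20)
obs 3: x=-4 → posterior Inverse-Gamma(19/6, 149/20)
obs 4: x=-5/4 → posterior Inverse-Gamma(11/3, 1237/160)
obs 5: x=2 → posterior Inverse-Gamma(25/6, 2517/160)
obs 6: x=3/2 → posterior Inverse-Gamma(14/3, 3497/160)
obs 7: x=1/2 → posterior Inverse-Gamma(31/6, 3997/160)
obs 8: x=3/4 → posterior Inverse-Gamma(17/3, 2301/80)
obs 9: x=-3 → posterior Inverse-Gamma(37/6, 2341/80)
obs 10: x=3/2 → posterior Inverse-Gamma(20/3, 2831/80)
obs 11: x=3/2 → posterior Inverse-Gamma(43/6, 3321/80)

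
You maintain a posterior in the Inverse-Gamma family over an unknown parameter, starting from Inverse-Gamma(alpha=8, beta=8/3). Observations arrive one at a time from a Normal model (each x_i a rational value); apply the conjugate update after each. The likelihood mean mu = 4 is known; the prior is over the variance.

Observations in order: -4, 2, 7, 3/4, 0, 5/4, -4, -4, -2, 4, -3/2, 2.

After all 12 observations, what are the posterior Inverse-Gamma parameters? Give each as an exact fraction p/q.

alpha=14, beta=7553/48

obs 1: x=-4 → posterior Inverse-Gamma(17/2, 104/3)
obs 2: x=2 → posterior Inverse-Gamma(9, 110/3)
obs 3: x=7 → posterior Inverse-Gamma(19/2, 247/6)
obs 4: x=3/4 → posterior Inverse-Gamma(10, 4459/96)
obs 5: x=0 → posterior Inverse-Gamma(21/2, 5227/96)
obs 6: x=5/4 → posterior Inverse-Gamma(11, 2795/48)
obs 7: x=-4 → posterior Inverse-Gamma(23/2, 4331/48)
obs 8: x=-4 → posterior Inverse-Gamma(12, 5867/48)
obs 9: x=-2 → posterior Inverse-Gamma(25/2, 6731/48)
obs 10: x=4 → posterior Inverse-Gamma(13, 6731/48)
obs 11: x=-3/2 → posterior Inverse-Gamma(27/2, 7457/48)
obs 12: x=2 → posterior Inverse-Gamma(14, 7553/48)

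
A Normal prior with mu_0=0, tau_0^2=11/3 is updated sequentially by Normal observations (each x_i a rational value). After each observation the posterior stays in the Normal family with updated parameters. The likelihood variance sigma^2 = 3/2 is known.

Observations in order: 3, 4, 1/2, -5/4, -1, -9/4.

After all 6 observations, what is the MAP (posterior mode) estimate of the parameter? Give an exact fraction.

22/47

obs 1: x=3 → posterior Normal(66/31, 33/31)
obs 2: x=4 → posterior Normal(154/53, 33/53)
obs 3: x=1/2 → posterior Normal(11/5, 11/25)
obs 4: x=-5/4 → posterior Normal(275/194, 33/97)
obs 5: x=-1 → posterior Normal(33/34, 33/119)
obs 6: x=-9/4 → posterior Normal(22/47, 11/47)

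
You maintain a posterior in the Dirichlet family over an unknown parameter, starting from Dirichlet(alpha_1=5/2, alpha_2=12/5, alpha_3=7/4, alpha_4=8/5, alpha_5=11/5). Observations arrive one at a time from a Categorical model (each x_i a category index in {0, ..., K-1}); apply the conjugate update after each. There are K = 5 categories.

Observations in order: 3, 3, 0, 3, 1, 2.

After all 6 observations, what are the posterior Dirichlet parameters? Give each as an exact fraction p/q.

alpha_1=7/2, alpha_2=17/5, alpha_3=11/4, alpha_4=23/5, alpha_5=11/5

obs 1: x=3 → posterior Dirichlet(5/2, 12/5, 7/4, 13/5, 11/5)
obs 2: x=3 → posterior Dirichlet(5/2, 12/5, 7/4, 18/5, 11/5)
obs 3: x=0 → posterior Dirichlet(7/2, 12/5, 7/4, 18/5, 11/5)
obs 4: x=3 → posterior Dirichlet(7/2, 12/5, 7/4, 23/5, 11/5)
obs 5: x=1 → posterior Dirichlet(7/2, 17/5, 7/4, 23/5, 11/5)
obs 6: x=2 → posterior Dirichlet(7/2, 17/5, 11/4, 23/5, 11/5)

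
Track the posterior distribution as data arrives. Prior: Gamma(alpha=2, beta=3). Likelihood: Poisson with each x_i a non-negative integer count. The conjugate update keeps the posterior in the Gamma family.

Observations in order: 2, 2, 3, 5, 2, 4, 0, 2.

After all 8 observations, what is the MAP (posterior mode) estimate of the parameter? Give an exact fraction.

21/11

obs 1: x=2 → posterior Gamma(4, 4)
obs 2: x=2 → posterior Gamma(6, 5)
obs 3: x=3 → posterior Gamma(9, 6)
obs 4: x=5 → posterior Gamma(14, 7)
obs 5: x=2 → posterior Gamma(16, 8)
obs 6: x=4 → posterior Gamma(20, 9)
obs 7: x=0 → posterior Gamma(20, 10)
obs 8: x=2 → posterior Gamma(22, 11)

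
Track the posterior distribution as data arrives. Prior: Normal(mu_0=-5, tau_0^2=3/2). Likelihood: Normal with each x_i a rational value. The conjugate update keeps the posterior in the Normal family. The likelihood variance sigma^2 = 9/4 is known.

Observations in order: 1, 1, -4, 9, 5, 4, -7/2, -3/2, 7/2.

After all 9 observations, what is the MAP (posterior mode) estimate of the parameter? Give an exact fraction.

2/3

obs 1: x=1 → posterior Normal(-13/5, 9/10)
obs 2: x=1 → posterior Normal(-11/7, 9/14)
obs 3: x=-4 → posterior Normal(-19/9, 1/2)
obs 4: x=9 → posterior Normal(-1/11, 9/22)
obs 5: x=5 → posterior Normal(9/13, 9/26)
obs 6: x=4 → posterior Normal(17/15, 3/10)
obs 7: x=-7/2 → posterior Normal(10/17, 9/34)
obs 8: x=-3/2 → posterior Normal(7/19, 9/38)
obs 9: x=7/2 → posterior Normal(2/3, 3/14)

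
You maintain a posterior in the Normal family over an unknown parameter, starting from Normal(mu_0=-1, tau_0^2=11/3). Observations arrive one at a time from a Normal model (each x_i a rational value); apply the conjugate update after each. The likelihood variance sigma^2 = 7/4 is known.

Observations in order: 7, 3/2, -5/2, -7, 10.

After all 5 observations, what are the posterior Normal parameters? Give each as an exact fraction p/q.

mu_0=375/241, tau_0^2=77/241

obs 1: x=7 → posterior Normal(287/65, 77/65)
obs 2: x=3/2 → posterior Normal(353/109, 77/109)
obs 3: x=-5/2 → posterior Normal(27/17, 77/153)
obs 4: x=-7 → posterior Normal(-65/197, 77/197)
obs 5: x=10 → posterior Normal(375/241, 77/241)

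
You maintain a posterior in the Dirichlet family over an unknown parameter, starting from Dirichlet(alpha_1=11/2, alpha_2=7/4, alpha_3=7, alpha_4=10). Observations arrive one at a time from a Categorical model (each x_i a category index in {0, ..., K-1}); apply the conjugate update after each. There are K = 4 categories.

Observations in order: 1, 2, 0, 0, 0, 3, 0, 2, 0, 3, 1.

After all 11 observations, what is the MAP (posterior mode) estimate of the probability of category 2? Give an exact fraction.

32/125

obs 1: x=1 → posterior Dirichlet(11/2, 11/4, 7, 10)
obs 2: x=2 → posterior Dirichlet(11/2, 11/4, 8, 10)
obs 3: x=0 → posterior Dirichlet(13/2, 11/4, 8, 10)
obs 4: x=0 → posterior Dirichlet(15/2, 11/4, 8, 10)
obs 5: x=0 → posterior Dirichlet(17/2, 11/4, 8, 10)
obs 6: x=3 → posterior Dirichlet(17/2, 11/4, 8, 11)
obs 7: x=0 → posterior Dirichlet(19/2, 11/4, 8, 11)
obs 8: x=2 → posterior Dirichlet(19/2, 11/4, 9, 11)
obs 9: x=0 → posterior Dirichlet(21/2, 11/4, 9, 11)
obs 10: x=3 → posterior Dirichlet(21/2, 11/4, 9, 12)
obs 11: x=1 → posterior Dirichlet(21/2, 15/4, 9, 12)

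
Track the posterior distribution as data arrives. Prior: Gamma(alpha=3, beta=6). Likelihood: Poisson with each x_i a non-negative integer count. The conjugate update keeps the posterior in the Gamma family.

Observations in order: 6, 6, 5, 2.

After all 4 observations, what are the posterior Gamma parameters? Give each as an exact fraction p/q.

alpha=22, beta=10

obs 1: x=6 → posterior Gamma(9, 7)
obs 2: x=6 → posterior Gamma(15, 8)
obs 3: x=5 → posterior Gamma(20, 9)
obs 4: x=2 → posterior Gamma(22, 10)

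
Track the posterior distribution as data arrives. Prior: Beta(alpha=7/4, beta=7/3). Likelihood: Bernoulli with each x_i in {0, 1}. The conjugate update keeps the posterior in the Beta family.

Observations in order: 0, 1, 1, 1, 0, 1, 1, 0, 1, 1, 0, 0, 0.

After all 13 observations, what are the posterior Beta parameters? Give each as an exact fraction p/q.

obs 1: x=0 → posterior Beta(7/4, 10/3)
obs 2: x=1 → posterior Beta(11/4, 10/3)
obs 3: x=1 → posterior Beta(15/4, 10/3)
obs 4: x=1 → posterior Beta(19/4, 10/3)
obs 5: x=0 → posterior Beta(19/4, 13/3)
obs 6: x=1 → posterior Beta(23/4, 13/3)
obs 7: x=1 → posterior Beta(27/4, 13/3)
obs 8: x=0 → posterior Beta(27/4, 16/3)
obs 9: x=1 → posterior Beta(31/4, 16/3)
obs 10: x=1 → posterior Beta(35/4, 16/3)
obs 11: x=0 → posterior Beta(35/4, 19/3)
obs 12: x=0 → posterior Beta(35/4, 22/3)
obs 13: x=0 → posterior Beta(35/4, 25/3)

alpha=35/4, beta=25/3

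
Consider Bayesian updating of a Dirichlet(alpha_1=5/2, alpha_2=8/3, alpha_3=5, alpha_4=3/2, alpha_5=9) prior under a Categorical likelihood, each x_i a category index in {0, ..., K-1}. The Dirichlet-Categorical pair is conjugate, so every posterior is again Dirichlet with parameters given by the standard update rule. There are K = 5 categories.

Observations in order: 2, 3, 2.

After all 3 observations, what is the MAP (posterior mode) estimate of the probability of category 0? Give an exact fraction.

9/112

obs 1: x=2 → posterior Dirichlet(5/2, 8/3, 6, 3/2, 9)
obs 2: x=3 → posterior Dirichlet(5/2, 8/3, 6, 5/2, 9)
obs 3: x=2 → posterior Dirichlet(5/2, 8/3, 7, 5/2, 9)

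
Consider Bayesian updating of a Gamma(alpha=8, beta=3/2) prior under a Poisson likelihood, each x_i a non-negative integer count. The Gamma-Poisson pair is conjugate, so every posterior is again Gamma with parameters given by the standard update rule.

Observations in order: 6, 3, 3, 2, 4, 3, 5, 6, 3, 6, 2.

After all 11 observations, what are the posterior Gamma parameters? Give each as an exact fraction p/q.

alpha=51, beta=25/2

obs 1: x=6 → posterior Gamma(14, 5/2)
obs 2: x=3 → posterior Gamma(17, 7/2)
obs 3: x=3 → posterior Gamma(20, 9/2)
obs 4: x=2 → posterior Gamma(22, 11/2)
obs 5: x=4 → posterior Gamma(26, 13/2)
obs 6: x=3 → posterior Gamma(29, 15/2)
obs 7: x=5 → posterior Gamma(34, 17/2)
obs 8: x=6 → posterior Gamma(40, 19/2)
obs 9: x=3 → posterior Gamma(43, 21/2)
obs 10: x=6 → posterior Gamma(49, 23/2)
obs 11: x=2 → posterior Gamma(51, 25/2)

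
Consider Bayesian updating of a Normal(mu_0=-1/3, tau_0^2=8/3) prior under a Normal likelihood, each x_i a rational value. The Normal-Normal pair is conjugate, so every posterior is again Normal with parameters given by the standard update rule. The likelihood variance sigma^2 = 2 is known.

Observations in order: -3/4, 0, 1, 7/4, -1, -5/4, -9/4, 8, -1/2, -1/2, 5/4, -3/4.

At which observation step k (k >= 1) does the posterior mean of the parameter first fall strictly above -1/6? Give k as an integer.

obs 1: x=-3/4 → posterior Normal(-4/7, 8/7)
obs 2: x=0 → posterior Normal(-4/11, 8/11)
obs 3: x=1 → posterior Normal(0, 8/15)
obs 4: x=7/4 → posterior Normal(7/19, 8/19)
obs 5: x=-1 → posterior Normal(3/23, 8/23)
obs 6: x=-5/4 → posterior Normal(-2/27, 8/27)
obs 7: x=-9/4 → posterior Normal(-11/31, 8/31)
obs 8: x=8 → posterior Normal(3/5, 8/35)
obs 9: x=-1/2 → posterior Normal(19/39, 8/39)
obs 10: x=-1/2 → posterior Normal(17/43, 8/43)
obs 11: x=5/4 → posterior Normal(22/47, 8/47)
obs 12: x=-3/4 → posterior Normal(19/51, 8/51)

k = 3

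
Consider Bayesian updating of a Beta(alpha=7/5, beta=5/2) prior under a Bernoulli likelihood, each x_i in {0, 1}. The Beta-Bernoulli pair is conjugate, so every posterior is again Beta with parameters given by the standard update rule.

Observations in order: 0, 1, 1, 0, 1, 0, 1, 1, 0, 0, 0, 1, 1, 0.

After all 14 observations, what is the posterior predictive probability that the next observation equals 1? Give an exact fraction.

84/179

obs 1: x=0 → posterior Beta(7/5, 7/2)
obs 2: x=1 → posterior Beta(12/5, 7/2)
obs 3: x=1 → posterior Beta(17/5, 7/2)
obs 4: x=0 → posterior Beta(17/5, 9/2)
obs 5: x=1 → posterior Beta(22/5, 9/2)
obs 6: x=0 → posterior Beta(22/5, 11/2)
obs 7: x=1 → posterior Beta(27/5, 11/2)
obs 8: x=1 → posterior Beta(32/5, 11/2)
obs 9: x=0 → posterior Beta(32/5, 13/2)
obs 10: x=0 → posterior Beta(32/5, 15/2)
obs 11: x=0 → posterior Beta(32/5, 17/2)
obs 12: x=1 → posterior Beta(37/5, 17/2)
obs 13: x=1 → posterior Beta(42/5, 17/2)
obs 14: x=0 → posterior Beta(42/5, 19/2)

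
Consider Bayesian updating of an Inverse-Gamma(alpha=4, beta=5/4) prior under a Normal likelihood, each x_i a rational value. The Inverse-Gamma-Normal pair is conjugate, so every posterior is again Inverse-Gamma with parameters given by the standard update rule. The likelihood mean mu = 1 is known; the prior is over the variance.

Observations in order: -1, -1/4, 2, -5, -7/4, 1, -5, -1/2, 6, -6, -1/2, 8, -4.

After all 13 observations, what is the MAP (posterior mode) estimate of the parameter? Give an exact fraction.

obs 1: x=-1 → posterior Inverse-Gamma(9/2, 13/4)
obs 2: x=-1/4 → posterior Inverse-Gamma(5, 129/32)
obs 3: x=2 → posterior Inverse-Gamma(11/2, 145/32)
obs 4: x=-5 → posterior Inverse-Gamma(6, 721/32)
obs 5: x=-7/4 → posterior Inverse-Gamma(13/2, 421/16)
obs 6: x=1 → posterior Inverse-Gamma(7, 421/16)
obs 7: x=-5 → posterior Inverse-Gamma(15/2, 709/16)
obs 8: x=-1/2 → posterior Inverse-Gamma(8, 727/16)
obs 9: x=6 → posterior Inverse-Gamma(17/2, 927/16)
obs 10: x=-6 → posterior Inverse-Gamma(9, 1319/16)
obs 11: x=-1/2 → posterior Inverse-Gamma(19/2, 1337/16)
obs 12: x=8 → posterior Inverse-Gamma(10, 1729/16)
obs 13: x=-4 → posterior Inverse-Gamma(21/2, 1929/16)

1929/184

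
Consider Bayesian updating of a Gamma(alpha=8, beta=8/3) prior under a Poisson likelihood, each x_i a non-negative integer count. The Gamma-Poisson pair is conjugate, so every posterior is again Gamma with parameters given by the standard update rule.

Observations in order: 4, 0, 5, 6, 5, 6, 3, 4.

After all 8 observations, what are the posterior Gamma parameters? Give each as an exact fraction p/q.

obs 1: x=4 → posterior Gamma(12, 11/3)
obs 2: x=0 → posterior Gamma(12, 14/3)
obs 3: x=5 → posterior Gamma(17, 17/3)
obs 4: x=6 → posterior Gamma(23, 20/3)
obs 5: x=5 → posterior Gamma(28, 23/3)
obs 6: x=6 → posterior Gamma(34, 26/3)
obs 7: x=3 → posterior Gamma(37, 29/3)
obs 8: x=4 → posterior Gamma(41, 32/3)

alpha=41, beta=32/3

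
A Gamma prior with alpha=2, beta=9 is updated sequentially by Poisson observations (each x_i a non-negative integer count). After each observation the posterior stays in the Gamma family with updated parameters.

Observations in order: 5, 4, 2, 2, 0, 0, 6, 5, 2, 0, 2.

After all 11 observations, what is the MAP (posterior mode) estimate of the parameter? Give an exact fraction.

29/20

obs 1: x=5 → posterior Gamma(7, 10)
obs 2: x=4 → posterior Gamma(11, 11)
obs 3: x=2 → posterior Gamma(13, 12)
obs 4: x=2 → posterior Gamma(15, 13)
obs 5: x=0 → posterior Gamma(15, 14)
obs 6: x=0 → posterior Gamma(15, 15)
obs 7: x=6 → posterior Gamma(21, 16)
obs 8: x=5 → posterior Gamma(26, 17)
obs 9: x=2 → posterior Gamma(28, 18)
obs 10: x=0 → posterior Gamma(28, 19)
obs 11: x=2 → posterior Gamma(30, 20)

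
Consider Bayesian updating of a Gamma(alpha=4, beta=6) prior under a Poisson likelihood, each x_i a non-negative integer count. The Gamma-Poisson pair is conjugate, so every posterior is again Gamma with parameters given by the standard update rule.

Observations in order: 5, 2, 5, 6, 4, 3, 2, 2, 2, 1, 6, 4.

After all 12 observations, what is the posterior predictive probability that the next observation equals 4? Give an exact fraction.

obs 1: x=5 → posterior Gamma(9, 7)
obs 2: x=2 → posterior Gamma(11, 8)
obs 3: x=5 → posterior Gamma(16, 9)
obs 4: x=6 → posterior Gamma(22, 10)
obs 5: x=4 → posterior Gamma(26, 11)
obs 6: x=3 → posterior Gamma(29, 12)
obs 7: x=2 → posterior Gamma(31, 13)
obs 8: x=2 → posterior Gamma(33, 14)
obs 9: x=2 → posterior Gamma(35, 15)
obs 10: x=1 → posterior Gamma(36, 16)
obs 11: x=6 → posterior Gamma(42, 17)
obs 12: x=4 → posterior Gamma(46, 18)

1171162073929681317475594806118466780915823961131335753844916224/8663234049605954426644038200675212212900743262211018069459689001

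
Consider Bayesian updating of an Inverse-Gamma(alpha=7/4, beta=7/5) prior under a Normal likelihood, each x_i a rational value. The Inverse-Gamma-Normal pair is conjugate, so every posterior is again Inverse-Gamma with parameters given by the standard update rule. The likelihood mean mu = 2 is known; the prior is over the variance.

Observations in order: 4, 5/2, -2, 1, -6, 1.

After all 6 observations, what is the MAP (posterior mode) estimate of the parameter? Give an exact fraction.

1781/230

obs 1: x=4 → posterior Inverse-Gamma(9/4, 17/5)
obs 2: x=5/2 → posterior Inverse-Gamma(11/4, 141/40)
obs 3: x=-2 → posterior Inverse-Gamma(13/4, 461/40)
obs 4: x=1 → posterior Inverse-Gamma(15/4, 481/40)
obs 5: x=-6 → posterior Inverse-Gamma(17/4, 1761/40)
obs 6: x=1 → posterior Inverse-Gamma(19/4, 1781/40)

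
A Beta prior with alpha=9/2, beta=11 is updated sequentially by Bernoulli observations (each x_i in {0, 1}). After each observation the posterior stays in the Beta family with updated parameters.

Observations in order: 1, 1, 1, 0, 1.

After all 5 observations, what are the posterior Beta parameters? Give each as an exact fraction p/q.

obs 1: x=1 → posterior Beta(11/2, 11)
obs 2: x=1 → posterior Beta(13/2, 11)
obs 3: x=1 → posterior Beta(15/2, 11)
obs 4: x=0 → posterior Beta(15/2, 12)
obs 5: x=1 → posterior Beta(17/2, 12)

alpha=17/2, beta=12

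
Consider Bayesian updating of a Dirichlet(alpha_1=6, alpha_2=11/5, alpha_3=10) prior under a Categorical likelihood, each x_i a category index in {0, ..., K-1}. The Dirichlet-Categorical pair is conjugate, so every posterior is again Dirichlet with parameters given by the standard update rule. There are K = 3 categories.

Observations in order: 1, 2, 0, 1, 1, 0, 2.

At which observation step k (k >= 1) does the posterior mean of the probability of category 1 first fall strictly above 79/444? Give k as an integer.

obs 1: x=1 → posterior Dirichlet(6, 16/5, 10)
obs 2: x=2 → posterior Dirichlet(6, 16/5, 11)
obs 3: x=0 → posterior Dirichlet(7, 16/5, 11)
obs 4: x=1 → posterior Dirichlet(7, 21/5, 11)
obs 5: x=1 → posterior Dirichlet(7, 26/5, 11)
obs 6: x=0 → posterior Dirichlet(8, 26/5, 11)
obs 7: x=2 → posterior Dirichlet(8, 26/5, 12)

k = 4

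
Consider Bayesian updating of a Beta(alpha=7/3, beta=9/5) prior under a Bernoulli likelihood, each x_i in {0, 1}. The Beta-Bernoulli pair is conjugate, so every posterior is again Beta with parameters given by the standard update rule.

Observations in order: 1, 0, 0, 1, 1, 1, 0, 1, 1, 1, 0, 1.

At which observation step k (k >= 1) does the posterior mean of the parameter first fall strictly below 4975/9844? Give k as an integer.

obs 1: x=1 → posterior Beta(10/3, 9/5)
obs 2: x=0 → posterior Beta(10/3, 14/5)
obs 3: x=0 → posterior Beta(10/3, 19/5)
obs 4: x=1 → posterior Beta(13/3, 19/5)
obs 5: x=1 → posterior Beta(16/3, 19/5)
obs 6: x=1 → posterior Beta(19/3, 19/5)
obs 7: x=0 → posterior Beta(19/3, 24/5)
obs 8: x=1 → posterior Beta(22/3, 24/5)
obs 9: x=1 → posterior Beta(25/3, 24/5)
obs 10: x=1 → posterior Beta(28/3, 24/5)
obs 11: x=0 → posterior Beta(28/3, 29/5)
obs 12: x=1 → posterior Beta(31/3, 29/5)

k = 3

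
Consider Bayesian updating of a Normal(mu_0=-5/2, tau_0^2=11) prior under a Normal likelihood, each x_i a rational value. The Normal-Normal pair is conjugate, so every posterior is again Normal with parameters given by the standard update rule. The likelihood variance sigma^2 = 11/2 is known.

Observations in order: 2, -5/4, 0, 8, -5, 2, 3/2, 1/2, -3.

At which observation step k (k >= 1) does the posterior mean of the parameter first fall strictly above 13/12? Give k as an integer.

obs 1: x=2 → posterior Normal(1/2, 11/3)
obs 2: x=-5/4 → posterior Normal(-1/5, 11/5)
obs 3: x=0 → posterior Normal(-1/7, 11/7)
obs 4: x=8 → posterior Normal(5/3, 11/9)
obs 5: x=-5 → posterior Normal(5/11, 1)
obs 6: x=2 → posterior Normal(9/13, 11/13)
obs 7: x=3/2 → posterior Normal(4/5, 11/15)
obs 8: x=1/2 → posterior Normal(13/17, 11/17)
obs 9: x=-3 → posterior Normal(7/19, 11/19)

k = 4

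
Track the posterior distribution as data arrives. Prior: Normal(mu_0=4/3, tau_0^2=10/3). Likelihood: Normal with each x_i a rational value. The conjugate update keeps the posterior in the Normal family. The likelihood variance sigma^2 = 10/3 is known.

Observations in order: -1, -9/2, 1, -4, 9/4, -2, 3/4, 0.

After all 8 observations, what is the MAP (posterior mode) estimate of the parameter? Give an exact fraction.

-37/54

obs 1: x=-1 → posterior Normal(1/6, 5/3)
obs 2: x=-9/2 → posterior Normal(-25/18, 10/9)
obs 3: x=1 → posterior Normal(-19/24, 5/6)
obs 4: x=-4 → posterior Normal(-43/30, 2/3)
obs 5: x=9/4 → posterior Normal(-59/72, 5/9)
obs 6: x=-2 → posterior Normal(-83/84, 10/21)
obs 7: x=3/4 → posterior Normal(-37/48, 5/12)
obs 8: x=0 → posterior Normal(-37/54, 10/27)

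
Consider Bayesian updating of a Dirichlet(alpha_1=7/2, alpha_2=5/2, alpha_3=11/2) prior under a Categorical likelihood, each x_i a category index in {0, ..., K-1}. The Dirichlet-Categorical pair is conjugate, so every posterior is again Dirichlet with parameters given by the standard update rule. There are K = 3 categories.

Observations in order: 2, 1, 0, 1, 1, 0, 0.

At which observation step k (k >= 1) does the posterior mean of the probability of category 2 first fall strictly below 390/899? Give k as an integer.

obs 1: x=2 → posterior Dirichlet(7/2, 5/2, 13/2)
obs 2: x=1 → posterior Dirichlet(7/2, 7/2, 13/2)
obs 3: x=0 → posterior Dirichlet(9/2, 7/2, 13/2)
obs 4: x=1 → posterior Dirichlet(9/2, 9/2, 13/2)
obs 5: x=1 → posterior Dirichlet(9/2, 11/2, 13/2)
obs 6: x=0 → posterior Dirichlet(11/2, 11/2, 13/2)
obs 7: x=0 → posterior Dirichlet(13/2, 11/2, 13/2)

k = 4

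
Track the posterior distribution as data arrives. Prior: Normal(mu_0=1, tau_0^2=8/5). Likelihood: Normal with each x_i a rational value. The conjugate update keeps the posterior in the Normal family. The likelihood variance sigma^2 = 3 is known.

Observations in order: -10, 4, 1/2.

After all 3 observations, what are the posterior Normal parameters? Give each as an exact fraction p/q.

mu_0=-29/39, tau_0^2=8/13

obs 1: x=-10 → posterior Normal(-65/23, 24/23)
obs 2: x=4 → posterior Normal(-33/31, 24/31)
obs 3: x=1/2 → posterior Normal(-29/39, 8/13)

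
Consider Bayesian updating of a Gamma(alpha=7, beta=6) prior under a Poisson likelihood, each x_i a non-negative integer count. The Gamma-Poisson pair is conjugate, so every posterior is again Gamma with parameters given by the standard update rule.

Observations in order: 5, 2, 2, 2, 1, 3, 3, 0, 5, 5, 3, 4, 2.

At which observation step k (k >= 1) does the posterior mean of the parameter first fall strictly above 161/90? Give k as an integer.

k = 4

obs 1: x=5 → posterior Gamma(12, 7)
obs 2: x=2 → posterior Gamma(14, 8)
obs 3: x=2 → posterior Gamma(16, 9)
obs 4: x=2 → posterior Gamma(18, 10)
obs 5: x=1 → posterior Gamma(19, 11)
obs 6: x=3 → posterior Gamma(22, 12)
obs 7: x=3 → posterior Gamma(25, 13)
obs 8: x=0 → posterior Gamma(25, 14)
obs 9: x=5 → posterior Gamma(30, 15)
obs 10: x=5 → posterior Gamma(35, 16)
obs 11: x=3 → posterior Gamma(38, 17)
obs 12: x=4 → posterior Gamma(42, 18)
obs 13: x=2 → posterior Gamma(44, 19)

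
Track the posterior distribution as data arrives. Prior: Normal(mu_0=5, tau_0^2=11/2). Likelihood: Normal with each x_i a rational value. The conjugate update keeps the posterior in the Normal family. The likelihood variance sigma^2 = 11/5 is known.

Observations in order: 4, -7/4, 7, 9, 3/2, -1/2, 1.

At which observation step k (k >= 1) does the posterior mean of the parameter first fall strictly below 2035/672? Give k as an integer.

obs 1: x=4 → posterior Normal(30/7, 11/7)
obs 2: x=-7/4 → posterior Normal(85/48, 11/12)
obs 3: x=7 → posterior Normal(225/68, 11/17)
obs 4: x=9 → posterior Normal(405/88, 1/2)
obs 5: x=3/2 → posterior Normal(145/36, 11/27)
obs 6: x=-1/2 → posterior Normal(425/128, 11/32)
obs 7: x=1 → posterior Normal(445/148, 11/37)

k = 2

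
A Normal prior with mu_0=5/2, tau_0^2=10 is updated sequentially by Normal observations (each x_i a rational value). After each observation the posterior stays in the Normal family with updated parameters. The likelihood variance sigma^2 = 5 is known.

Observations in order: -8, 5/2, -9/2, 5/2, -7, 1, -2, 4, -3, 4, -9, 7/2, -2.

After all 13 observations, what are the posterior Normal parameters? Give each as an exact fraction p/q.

obs 1: x=-8 → posterior Normal(-9/2, 10/3)
obs 2: x=5/2 → posterior Normal(-17/10, 2)
obs 3: x=-9/2 → posterior Normal(-5/2, 10/7)
obs 4: x=5/2 → posterior Normal(-25/18, 10/9)
obs 5: x=-7 → posterior Normal(-53/22, 10/11)
obs 6: x=1 → posterior Normal(-49/26, 10/13)
obs 7: x=-2 → posterior Normal(-19/10, 2/3)
obs 8: x=4 → posterior Normal(-41/34, 10/17)
obs 9: x=-3 → posterior Normal(-53/38, 10/19)
obs 10: x=4 → posterior Normal(-37/42, 10/21)
obs 11: x=-9 → posterior Normal(-73/46, 10/23)
obs 12: x=7/2 → posterior Normal(-59/50, 2/5)
obs 13: x=-2 → posterior Normal(-67/54, 10/27)

mu_0=-67/54, tau_0^2=10/27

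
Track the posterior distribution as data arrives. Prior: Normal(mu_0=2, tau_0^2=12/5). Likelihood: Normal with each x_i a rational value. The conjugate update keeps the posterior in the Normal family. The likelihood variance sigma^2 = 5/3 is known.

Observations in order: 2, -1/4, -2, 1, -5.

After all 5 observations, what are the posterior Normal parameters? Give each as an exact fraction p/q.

obs 1: x=2 → posterior Normal(2, 60/61)
obs 2: x=-1/4 → posterior Normal(113/97, 60/97)
obs 3: x=-2 → posterior Normal(41/133, 60/133)
obs 4: x=1 → posterior Normal(77/169, 60/169)
obs 5: x=-5 → posterior Normal(-103/205, 12/41)

mu_0=-103/205, tau_0^2=12/41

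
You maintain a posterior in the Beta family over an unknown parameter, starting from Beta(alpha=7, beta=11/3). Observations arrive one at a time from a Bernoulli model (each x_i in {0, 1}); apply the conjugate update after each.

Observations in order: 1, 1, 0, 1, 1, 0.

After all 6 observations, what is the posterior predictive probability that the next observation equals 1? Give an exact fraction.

33/50

obs 1: x=1 → posterior Beta(8, 11/3)
obs 2: x=1 → posterior Beta(9, 11/3)
obs 3: x=0 → posterior Beta(9, 14/3)
obs 4: x=1 → posterior Beta(10, 14/3)
obs 5: x=1 → posterior Beta(11, 14/3)
obs 6: x=0 → posterior Beta(11, 17/3)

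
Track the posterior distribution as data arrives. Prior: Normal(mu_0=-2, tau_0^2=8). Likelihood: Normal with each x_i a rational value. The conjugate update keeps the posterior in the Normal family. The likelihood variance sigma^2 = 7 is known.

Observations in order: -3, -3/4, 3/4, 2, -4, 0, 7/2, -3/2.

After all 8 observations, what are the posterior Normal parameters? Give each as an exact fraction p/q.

mu_0=-38/71, tau_0^2=56/71

obs 1: x=-3 → posterior Normal(-38/15, 56/15)
obs 2: x=-3/4 → posterior Normal(-44/23, 56/23)
obs 3: x=3/4 → posterior Normal(-38/31, 56/31)
obs 4: x=2 → posterior Normal(-22/39, 56/39)
obs 5: x=-4 → posterior Normal(-54/47, 56/47)
obs 6: x=0 → posterior Normal(-54/55, 56/55)
obs 7: x=7/2 → posterior Normal(-26/63, 8/9)
obs 8: x=-3/2 → posterior Normal(-38/71, 56/71)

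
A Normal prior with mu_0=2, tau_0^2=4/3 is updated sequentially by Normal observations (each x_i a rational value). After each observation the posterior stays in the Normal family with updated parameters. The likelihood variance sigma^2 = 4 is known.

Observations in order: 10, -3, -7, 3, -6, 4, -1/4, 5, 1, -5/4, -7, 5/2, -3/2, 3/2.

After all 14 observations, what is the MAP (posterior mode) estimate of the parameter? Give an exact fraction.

obs 1: x=10 → posterior Normal(4, 1)
obs 2: x=-3 → posterior Normal(13/5, 4/5)
obs 3: x=-7 → posterior Normal(1, 2/3)
obs 4: x=3 → posterior Normal(9/7, 4/7)
obs 5: x=-6 → posterior Normal(3/8, 1/2)
obs 6: x=4 → posterior Normal(7/9, 4/9)
obs 7: x=-1/4 → posterior Normal(27/40, 2/5)
obs 8: x=5 → posterior Normal(47/44, 4/11)
obs 9: x=1 → posterior Normal(17/16, 1/3)
obs 10: x=-5/4 → posterior Normal(23/26, 4/13)
obs 11: x=-7 → posterior Normal(9/28, 2/7)
obs 12: x=5/2 → posterior Normal(7/15, 4/15)
obs 13: x=-3/2 → posterior Normal(11/32, 1/4)
obs 14: x=3/2 → posterior Normal(7/17, 4/17)

7/17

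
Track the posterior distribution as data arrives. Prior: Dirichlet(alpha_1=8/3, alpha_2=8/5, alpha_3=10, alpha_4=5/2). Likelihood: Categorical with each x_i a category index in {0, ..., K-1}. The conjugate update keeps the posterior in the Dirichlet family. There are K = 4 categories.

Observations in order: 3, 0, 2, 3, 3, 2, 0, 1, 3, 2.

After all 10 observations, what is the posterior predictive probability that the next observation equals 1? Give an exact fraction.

78/803

obs 1: x=3 → posterior Dirichlet(8/3, 8/5, 10, 7/2)
obs 2: x=0 → posterior Dirichlet(11/3, 8/5, 10, 7/2)
obs 3: x=2 → posterior Dirichlet(11/3, 8/5, 11, 7/2)
obs 4: x=3 → posterior Dirichlet(11/3, 8/5, 11, 9/2)
obs 5: x=3 → posterior Dirichlet(11/3, 8/5, 11, 11/2)
obs 6: x=2 → posterior Dirichlet(11/3, 8/5, 12, 11/2)
obs 7: x=0 → posterior Dirichlet(14/3, 8/5, 12, 11/2)
obs 8: x=1 → posterior Dirichlet(14/3, 13/5, 12, 11/2)
obs 9: x=3 → posterior Dirichlet(14/3, 13/5, 12, 13/2)
obs 10: x=2 → posterior Dirichlet(14/3, 13/5, 13, 13/2)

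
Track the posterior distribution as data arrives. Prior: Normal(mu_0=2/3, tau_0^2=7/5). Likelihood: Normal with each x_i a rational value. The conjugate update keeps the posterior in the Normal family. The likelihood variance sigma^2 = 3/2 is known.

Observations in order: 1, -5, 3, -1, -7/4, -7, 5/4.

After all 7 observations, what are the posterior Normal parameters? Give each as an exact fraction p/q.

obs 1: x=1 → posterior Normal(24/29, 21/29)
obs 2: x=-5 → posterior Normal(-46/43, 21/43)
obs 3: x=3 → posterior Normal(-4/57, 7/19)
obs 4: x=-1 → posterior Normal(-18/71, 21/71)
obs 5: x=-7/4 → posterior Normal(-1/2, 21/85)
obs 6: x=-7 → posterior Normal(-281/198, 7/33)
obs 7: x=5/4 → posterior Normal(-123/113, 21/113)

mu_0=-123/113, tau_0^2=21/113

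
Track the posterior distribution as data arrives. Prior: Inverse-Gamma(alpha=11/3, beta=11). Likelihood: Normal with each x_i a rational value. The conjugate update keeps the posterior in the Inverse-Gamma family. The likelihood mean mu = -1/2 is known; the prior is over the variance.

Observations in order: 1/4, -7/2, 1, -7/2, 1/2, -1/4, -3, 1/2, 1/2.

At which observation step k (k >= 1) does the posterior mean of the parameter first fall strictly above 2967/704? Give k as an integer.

obs 1: x=1/4 → posterior Inverse-Gamma(25/6, 361/32)
obs 2: x=-7/2 → posterior Inverse-Gamma(14/3, 505/32)
obs 3: x=1 → posterior Inverse-Gamma(31/6, 541/32)
obs 4: x=-7/2 → posterior Inverse-Gamma(17/3, 685/32)
obs 5: x=1/2 → posterior Inverse-Gamma(37/6, 701/32)
obs 6: x=-1/4 → posterior Inverse-Gamma(20/3, 351/16)
obs 7: x=-3 → posterior Inverse-Gamma(43/6, 401/16)
obs 8: x=1/2 → posterior Inverse-Gamma(23/3, 409/16)
obs 9: x=1/2 → posterior Inverse-Gamma(49/6, 417/16)

k = 2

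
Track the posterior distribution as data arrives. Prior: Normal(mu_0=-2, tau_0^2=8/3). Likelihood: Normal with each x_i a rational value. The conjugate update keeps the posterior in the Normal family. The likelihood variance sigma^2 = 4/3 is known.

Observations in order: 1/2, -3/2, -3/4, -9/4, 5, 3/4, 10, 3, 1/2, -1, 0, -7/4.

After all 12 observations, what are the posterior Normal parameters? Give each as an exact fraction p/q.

mu_0=23/25, tau_0^2=8/75

obs 1: x=1/2 → posterior Normal(-1/3, 8/9)
obs 2: x=-3/2 → posterior Normal(-4/5, 8/15)
obs 3: x=-3/4 → posterior Normal(-11/14, 8/21)
obs 4: x=-9/4 → posterior Normal(-10/9, 8/27)
obs 5: x=5 → posterior Normal(0, 8/33)
obs 6: x=3/4 → posterior Normal(3/26, 8/39)
obs 7: x=10 → posterior Normal(43/30, 8/45)
obs 8: x=3 → posterior Normal(55/34, 8/51)
obs 9: x=1/2 → posterior Normal(3/2, 8/57)
obs 10: x=-1 → posterior Normal(53/42, 8/63)
obs 11: x=0 → posterior Normal(53/46, 8/69)
obs 12: x=-7/4 → posterior Normal(23/25, 8/75)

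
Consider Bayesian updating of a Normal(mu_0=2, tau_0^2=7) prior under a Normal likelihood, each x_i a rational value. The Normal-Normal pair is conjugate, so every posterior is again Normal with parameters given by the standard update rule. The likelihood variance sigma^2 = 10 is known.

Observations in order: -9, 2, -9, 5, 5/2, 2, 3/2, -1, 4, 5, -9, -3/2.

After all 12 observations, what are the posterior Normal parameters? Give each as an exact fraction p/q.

mu_0=-65/188, tau_0^2=35/47

obs 1: x=-9 → posterior Normal(-43/17, 70/17)
obs 2: x=2 → posterior Normal(-29/24, 35/12)
obs 3: x=-9 → posterior Normal(-92/31, 70/31)
obs 4: x=5 → posterior Normal(-3/2, 35/19)
obs 5: x=5/2 → posterior Normal(-79/90, 14/9)
obs 6: x=2 → posterior Normal(-51/104, 35/26)
obs 7: x=3/2 → posterior Normal(-15/59, 70/59)
obs 8: x=-1 → posterior Normal(-1/3, 35/33)
obs 9: x=4 → posterior Normal(6/73, 70/73)
obs 10: x=5 → posterior Normal(41/80, 7/8)
obs 11: x=-9 → posterior Normal(-22/87, 70/87)
obs 12: x=-3/2 → posterior Normal(-65/188, 35/47)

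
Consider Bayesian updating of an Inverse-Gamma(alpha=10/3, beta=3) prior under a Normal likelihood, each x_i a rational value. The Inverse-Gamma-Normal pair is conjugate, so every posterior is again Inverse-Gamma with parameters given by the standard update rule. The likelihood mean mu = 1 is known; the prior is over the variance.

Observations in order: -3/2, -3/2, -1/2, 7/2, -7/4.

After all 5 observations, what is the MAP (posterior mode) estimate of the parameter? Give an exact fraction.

1659/656

obs 1: x=-3/2 → posterior Inverse-Gamma(23/6, 49/8)
obs 2: x=-3/2 → posterior Inverse-Gamma(13/3, 37/4)
obs 3: x=-1/2 → posterior Inverse-Gamma(29/6, 83/8)
obs 4: x=7/2 → posterior Inverse-Gamma(16/3, 27/2)
obs 5: x=-7/4 → posterior Inverse-Gamma(35/6, 553/32)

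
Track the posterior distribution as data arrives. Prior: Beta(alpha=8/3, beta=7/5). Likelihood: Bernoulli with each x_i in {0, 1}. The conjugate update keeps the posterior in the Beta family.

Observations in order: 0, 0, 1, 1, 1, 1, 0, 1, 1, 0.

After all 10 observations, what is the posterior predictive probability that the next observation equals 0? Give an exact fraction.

81/211

obs 1: x=0 → posterior Beta(8/3, 12/5)
obs 2: x=0 → posterior Beta(8/3, 17/5)
obs 3: x=1 → posterior Beta(11/3, 17/5)
obs 4: x=1 → posterior Beta(14/3, 17/5)
obs 5: x=1 → posterior Beta(17/3, 17/5)
obs 6: x=1 → posterior Beta(20/3, 17/5)
obs 7: x=0 → posterior Beta(20/3, 22/5)
obs 8: x=1 → posterior Beta(23/3, 22/5)
obs 9: x=1 → posterior Beta(26/3, 22/5)
obs 10: x=0 → posterior Beta(26/3, 27/5)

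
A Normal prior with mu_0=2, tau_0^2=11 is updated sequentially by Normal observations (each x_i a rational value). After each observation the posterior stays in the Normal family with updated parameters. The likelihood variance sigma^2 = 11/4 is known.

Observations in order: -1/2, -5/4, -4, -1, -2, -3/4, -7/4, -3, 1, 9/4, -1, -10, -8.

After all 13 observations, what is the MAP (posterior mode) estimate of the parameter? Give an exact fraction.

obs 1: x=-1/2 → posterior Normal(0, 11/5)
obs 2: x=-5/4 → posterior Normal(-5/9, 11/9)
obs 3: x=-4 → posterior Normal(-21/13, 11/13)
obs 4: x=-1 → posterior Normal(-25/17, 11/17)
obs 5: x=-2 → posterior Normal(-11/7, 11/21)
obs 6: x=-3/4 → posterior Normal(-36/25, 11/25)
obs 7: x=-7/4 → posterior Normal(-43/29, 11/29)
obs 8: x=-3 → posterior Normal(-5/3, 1/3)
obs 9: x=1 → posterior Normal(-51/37, 11/37)
obs 10: x=9/4 → posterior Normal(-42/41, 11/41)
obs 11: x=-1 → posterior Normal(-46/45, 11/45)
obs 12: x=-10 → posterior Normal(-86/49, 11/49)
obs 13: x=-8 → posterior Normal(-118/53, 11/53)

-118/53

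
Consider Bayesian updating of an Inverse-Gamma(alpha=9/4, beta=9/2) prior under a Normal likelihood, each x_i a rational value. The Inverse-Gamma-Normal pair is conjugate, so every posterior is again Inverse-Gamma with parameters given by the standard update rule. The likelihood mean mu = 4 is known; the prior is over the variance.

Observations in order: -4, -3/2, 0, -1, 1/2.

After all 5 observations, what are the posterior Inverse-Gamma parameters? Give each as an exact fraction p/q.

obs 1: x=-4 → posterior Inverse-Gamma(11/4, 73/2)
obs 2: x=-3/2 → posterior Inverse-Gamma(13/4, 413/8)
obs 3: x=0 → posterior Inverse-Gamma(15/4, 477/8)
obs 4: x=-1 → posterior Inverse-Gamma(17/4, 577/8)
obs 5: x=1/2 → posterior Inverse-Gamma(19/4, 313/4)

alpha=19/4, beta=313/4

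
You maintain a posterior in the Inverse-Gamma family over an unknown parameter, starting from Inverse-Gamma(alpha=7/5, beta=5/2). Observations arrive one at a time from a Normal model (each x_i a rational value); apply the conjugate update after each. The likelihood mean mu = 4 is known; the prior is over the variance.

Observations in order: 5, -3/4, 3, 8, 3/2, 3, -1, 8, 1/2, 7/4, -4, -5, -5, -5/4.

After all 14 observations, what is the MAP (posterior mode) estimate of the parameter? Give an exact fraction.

29175/1504

obs 1: x=5 → posterior Inverse-Gamma(19/10, 3)
obs 2: x=-3/4 → posterior Inverse-Gamma(12/5, 457/32)
obs 3: x=3 → posterior Inverse-Gamma(29/10, 473/32)
obs 4: x=8 → posterior Inverse-Gamma(17/5, 729/32)
obs 5: x=3/2 → posterior Inverse-Gamma(39/10, 829/32)
obs 6: x=3 → posterior Inverse-Gamma(22/5, 845/32)
obs 7: x=-1 → posterior Inverse-Gamma(49/10, 1245/32)
obs 8: x=8 → posterior Inverse-Gamma(27/5, 1501/32)
obs 9: x=1/2 → posterior Inverse-Gamma(59/10, 1697/32)
obs 10: x=7/4 → posterior Inverse-Gamma(32/5, 889/16)
obs 11: x=-4 → posterior Inverse-Gamma(69/10, 1401/16)
obs 12: x=-5 → posterior Inverse-Gamma(37/5, 2049/16)
obs 13: x=-5 → posterior Inverse-Gamma(79/10, 2697/16)
obs 14: x=-5/4 → posterior Inverse-Gamma(42/5, 5835/32)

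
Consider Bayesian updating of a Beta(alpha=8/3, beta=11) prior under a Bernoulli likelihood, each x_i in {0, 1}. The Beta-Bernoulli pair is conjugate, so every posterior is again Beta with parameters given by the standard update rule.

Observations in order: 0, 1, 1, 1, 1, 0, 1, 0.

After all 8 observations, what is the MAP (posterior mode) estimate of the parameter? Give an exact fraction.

obs 1: x=0 → posterior Beta(8/3, 12)
obs 2: x=1 → posterior Beta(11/3, 12)
obs 3: x=1 → posterior Beta(14/3, 12)
obs 4: x=1 → posterior Beta(17/3, 12)
obs 5: x=1 → posterior Beta(20/3, 12)
obs 6: x=0 → posterior Beta(20/3, 13)
obs 7: x=1 → posterior Beta(23/3, 13)
obs 8: x=0 → posterior Beta(23/3, 14)

20/59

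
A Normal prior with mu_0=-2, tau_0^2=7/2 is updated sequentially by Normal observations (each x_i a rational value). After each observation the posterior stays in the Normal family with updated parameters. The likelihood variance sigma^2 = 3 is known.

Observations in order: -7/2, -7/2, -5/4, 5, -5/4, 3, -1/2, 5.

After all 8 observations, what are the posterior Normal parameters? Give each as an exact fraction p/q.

obs 1: x=-7/2 → posterior Normal(-73/26, 21/13)
obs 2: x=-7/2 → posterior Normal(-61/20, 21/20)
obs 3: x=-5/4 → posterior Normal(-31/12, 7/9)
obs 4: x=5 → posterior Normal(-139/136, 21/34)
obs 5: x=-5/4 → posterior Normal(-87/82, 21/41)
obs 6: x=3 → posterior Normal(-15/32, 7/16)
obs 7: x=-1/2 → posterior Normal(-26/55, 21/55)
obs 8: x=5 → posterior Normal(9/62, 21/62)

mu_0=9/62, tau_0^2=21/62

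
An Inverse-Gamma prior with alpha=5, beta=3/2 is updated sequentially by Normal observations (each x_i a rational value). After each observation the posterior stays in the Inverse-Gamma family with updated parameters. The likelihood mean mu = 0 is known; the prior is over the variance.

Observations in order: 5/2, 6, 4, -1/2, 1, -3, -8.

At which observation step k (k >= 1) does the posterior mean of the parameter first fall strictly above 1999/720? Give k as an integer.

obs 1: x=5/2 → posterior Inverse-Gamma(11/2, 37/8)
obs 2: x=6 → posterior Inverse-Gamma(6, 181/8)
obs 3: x=4 → posterior Inverse-Gamma(13/2, 245/8)
obs 4: x=-1/2 → posterior Inverse-Gamma(7, 123/4)
obs 5: x=1 → posterior Inverse-Gamma(15/2, 125/4)
obs 6: x=-3 → posterior Inverse-Gamma(8, 143/4)
obs 7: x=-8 → posterior Inverse-Gamma(17/2, 271/4)

k = 2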